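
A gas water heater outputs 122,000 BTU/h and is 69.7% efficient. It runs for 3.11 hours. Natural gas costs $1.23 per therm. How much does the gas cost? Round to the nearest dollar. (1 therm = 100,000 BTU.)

$7

Heat delivered = 122,000 BTU/h × 3.11 h = 379,420 BTU
Gas input = 379,420 / 0.697 = 544,362 BTU
= 544,362 / 100,000 = 5.444 therm
Cost = 5.444 × $1.23/therm = $6.70 ≈ $7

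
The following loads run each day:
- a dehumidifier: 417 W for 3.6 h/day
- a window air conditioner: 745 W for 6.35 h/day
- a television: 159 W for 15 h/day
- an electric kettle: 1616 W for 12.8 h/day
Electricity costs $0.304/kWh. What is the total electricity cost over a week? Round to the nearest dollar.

dehumidifier: 417 W × 3.6 h × 7 d = 10,508 Wh = 10.51 kWh
window air conditioner: 745 W × 6.35 h × 7 d = 33,115 Wh = 33.12 kWh
television: 159 W × 15 h × 7 d = 16,695 Wh = 16.7 kWh
electric kettle: 1616 W × 12.8 h × 7 d = 144,794 Wh = 144.8 kWh
Total energy = 10.51 + 33.12 + 16.7 + 144.8 = 205.1 kWh
Cost = 205.1 kWh × $0.304 = $62.35 ≈ $62

$62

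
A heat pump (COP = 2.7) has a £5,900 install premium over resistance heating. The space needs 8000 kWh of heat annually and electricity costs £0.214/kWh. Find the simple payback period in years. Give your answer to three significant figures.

Resistance: 8000 kWh × £0.214 = £1,712.00/yr
Heat pump: 8000 / 2.7 = 2963 kWh in → × £0.214 = £634.07/yr
Annual savings = £1,077.93
Payback = £5,900 / £1,077.93 = 5.47 years

5.47 years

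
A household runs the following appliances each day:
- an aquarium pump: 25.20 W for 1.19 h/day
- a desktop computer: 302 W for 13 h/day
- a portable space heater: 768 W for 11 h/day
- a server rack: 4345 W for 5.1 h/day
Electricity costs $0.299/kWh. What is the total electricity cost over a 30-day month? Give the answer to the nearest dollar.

aquarium pump: 25.20 W × 1.19 h × 30 d = 900 Wh = 0.8996 kWh
desktop computer: 302 W × 13 h × 30 d = 117,780 Wh = 117.8 kWh
portable space heater: 768 W × 11 h × 30 d = 253,440 Wh = 253.4 kWh
server rack: 4345 W × 5.1 h × 30 d = 664,785 Wh = 664.8 kWh
Total energy = 0.8996 + 117.8 + 253.4 + 664.8 = 1,037 kWh
Cost = 1,037 kWh × $0.299 = $310.03 ≈ $310

$310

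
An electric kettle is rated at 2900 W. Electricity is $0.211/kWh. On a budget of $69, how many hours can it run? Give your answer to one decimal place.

112.8 h

Energy budget = $69 / $0.211 per kWh = 327 kWh = 327,014 Wh
Runtime = 327,014 Wh / 2900 W = 112.8 h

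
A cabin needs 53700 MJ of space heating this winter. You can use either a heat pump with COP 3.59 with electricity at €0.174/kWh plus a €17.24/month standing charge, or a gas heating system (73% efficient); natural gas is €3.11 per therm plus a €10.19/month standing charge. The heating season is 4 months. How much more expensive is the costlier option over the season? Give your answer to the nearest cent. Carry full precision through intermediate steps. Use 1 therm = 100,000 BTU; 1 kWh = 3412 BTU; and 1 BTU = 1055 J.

€1417.25

Heat load = 53700 MJ = 53,700,000,000 J / 1055 = 50,900,474 BTU
Gas: input = 50,900,474 / 0.73 = 69,726,677 BTU = 697.3 therm → 697.3 × €3.11 = €2,168.50; + 4 × €10.19 standing = €2,209.26
Heat pump: 50,900,474 BTU / 3412 = 14,920 kWh heat; / 3.59 = 4,155 kWh in → × €0.174 = €723.05; + 4 × €17.24 standing = €792.01
Difference = |€2,209.26 − €792.01| = €1,417.25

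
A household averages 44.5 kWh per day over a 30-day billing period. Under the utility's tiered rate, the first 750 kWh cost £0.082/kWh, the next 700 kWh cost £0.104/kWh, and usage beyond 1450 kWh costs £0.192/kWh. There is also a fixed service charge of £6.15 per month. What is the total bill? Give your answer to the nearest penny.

£128.49

Usage = 44.5 kWh/day × 30 days = 1335 kWh
First 750 kWh × £0.082 = £61.50
Next 585 kWh × £0.104 = £60.84
Remaining tier: 0 kWh (not reached)
Energy charge = £122.34; + service £6.15 = £128.49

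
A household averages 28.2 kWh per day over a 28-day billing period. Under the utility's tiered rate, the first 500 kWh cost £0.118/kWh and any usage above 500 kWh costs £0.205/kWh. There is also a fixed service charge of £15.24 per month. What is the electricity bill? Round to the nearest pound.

£134

Usage = 28.2 kWh/day × 28 days = 789.6 kWh
First 500 kWh × £0.118 = £59.00
Remaining 289.6 kWh × £0.205 = £59.37
Energy charge = £118.37; + service £15.24 = £133.61 ≈ £134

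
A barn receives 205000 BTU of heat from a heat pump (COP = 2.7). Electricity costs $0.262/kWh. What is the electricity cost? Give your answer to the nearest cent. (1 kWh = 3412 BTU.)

$5.83

Heat delivered = 205,000 BTU / 3412 = 60.08 kWh
Electrical input = 60.08 kWh / 2.7 = 22.25 kWh
Cost = 22.25 × $0.262/kWh = $5.83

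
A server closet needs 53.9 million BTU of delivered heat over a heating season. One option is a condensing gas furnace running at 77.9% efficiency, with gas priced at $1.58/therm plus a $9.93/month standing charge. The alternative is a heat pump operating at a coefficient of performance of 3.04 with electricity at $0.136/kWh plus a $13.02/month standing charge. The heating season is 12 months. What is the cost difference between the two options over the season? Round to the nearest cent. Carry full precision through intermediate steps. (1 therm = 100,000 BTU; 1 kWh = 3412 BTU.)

$349.43

Heat load = 53.9 × 10⁶ BTU = 53,900,000 BTU
Gas: input = 53,900,000 / 0.779 = 69,191,271 BTU = 691.9 therm → 691.9 × $1.58 = $1,093.22; + 12 × $9.93 standing = $1,212.38
Heat pump: 53,900,000 BTU / 3412 = 15,800 kWh heat; / 3.04 = 5,196 kWh in → × $0.136 = $706.72; + 12 × $13.02 standing = $862.96
Difference = |$1,212.38 − $862.96| = $349.43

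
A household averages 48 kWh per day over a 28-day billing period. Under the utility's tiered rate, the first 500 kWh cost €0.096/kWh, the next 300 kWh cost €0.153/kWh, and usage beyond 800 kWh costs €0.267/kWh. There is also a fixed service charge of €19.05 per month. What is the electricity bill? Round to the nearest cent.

Usage = 48 kWh/day × 28 days = 1344 kWh
First 500 kWh × €0.096 = €48.00
Next 300 kWh × €0.153 = €45.90
Remaining 544 kWh × €0.267 = €145.25
Energy charge = €239.15; + service €19.05 = €258.20

€258.20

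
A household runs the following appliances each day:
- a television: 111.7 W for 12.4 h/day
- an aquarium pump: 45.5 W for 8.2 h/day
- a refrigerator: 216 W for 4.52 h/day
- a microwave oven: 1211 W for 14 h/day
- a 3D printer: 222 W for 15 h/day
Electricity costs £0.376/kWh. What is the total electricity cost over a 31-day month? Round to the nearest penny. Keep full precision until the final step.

£268.30

television: 111.7 W × 12.4 h × 31 d = 42,937 Wh = 42.94 kWh
aquarium pump: 45.5 W × 8.2 h × 31 d = 11,566 Wh = 11.57 kWh
refrigerator: 216 W × 4.52 h × 31 d = 30,266 Wh = 30.27 kWh
microwave oven: 1211 W × 14 h × 31 d = 525,574 Wh = 525.6 kWh
3D printer: 222 W × 15 h × 31 d = 103,230 Wh = 103.2 kWh
Total energy = 42.94 + 11.57 + 30.27 + 525.6 + 103.2 = 713.6 kWh
Cost = 713.6 kWh × £0.376 = £268.30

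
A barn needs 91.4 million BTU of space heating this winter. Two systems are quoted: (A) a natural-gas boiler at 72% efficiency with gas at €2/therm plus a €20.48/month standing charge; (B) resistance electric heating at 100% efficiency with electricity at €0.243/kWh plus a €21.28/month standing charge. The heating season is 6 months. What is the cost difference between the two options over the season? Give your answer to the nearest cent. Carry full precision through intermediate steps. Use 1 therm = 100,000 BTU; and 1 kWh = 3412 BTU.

€3975.35

Heat load = 91.4 × 10⁶ BTU = 91,400,000 BTU
Gas: input = 91,400,000 / 0.72 = 126,944,444 BTU = 1,269 therm → 1,269 × €2 = €2,538.89; + 6 × €20.48 standing = €2,661.77
Electric: 91,400,000 BTU / 3412 = 26,790 kWh → × €0.243 = €6,509.44; + 6 × €21.28 standing = €6,637.12
Difference = |€2,661.77 − €6,637.12| = €3,975.35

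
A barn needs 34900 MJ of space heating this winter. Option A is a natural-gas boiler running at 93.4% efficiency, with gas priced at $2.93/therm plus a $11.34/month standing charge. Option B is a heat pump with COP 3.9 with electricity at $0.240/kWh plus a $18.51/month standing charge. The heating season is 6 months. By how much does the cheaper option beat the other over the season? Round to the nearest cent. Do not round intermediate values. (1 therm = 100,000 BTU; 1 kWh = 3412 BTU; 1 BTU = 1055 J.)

$398.09

Heat load = 34900 MJ = 34,900,000,000 J / 1055 = 33,080,569 BTU
Gas: input = 33,080,569 / 0.934 = 35,418,168 BTU = 354.2 therm → 354.2 × $2.93 = $1,037.75; + 6 × $11.34 standing = $1,105.79
Heat pump: 33,080,569 BTU / 3412 = 9,695 kWh heat; / 3.9 = 2,486 kWh in → × $0.240 = $596.64; + 6 × $18.51 standing = $707.70
Difference = |$1,105.79 − $707.70| = $398.09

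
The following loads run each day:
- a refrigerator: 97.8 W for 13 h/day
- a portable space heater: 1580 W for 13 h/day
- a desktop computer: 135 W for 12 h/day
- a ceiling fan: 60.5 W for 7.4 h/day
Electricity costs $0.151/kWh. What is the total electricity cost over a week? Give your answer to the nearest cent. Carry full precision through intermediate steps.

refrigerator: 97.8 W × 13 h × 7 d = 8,900 Wh = 8.9 kWh
portable space heater: 1580 W × 13 h × 7 d = 143,780 Wh = 143.8 kWh
desktop computer: 135 W × 12 h × 7 d = 11,340 Wh = 11.34 kWh
ceiling fan: 60.5 W × 7.4 h × 7 d = 3,134 Wh = 3.134 kWh
Total energy = 8.9 + 143.8 + 11.34 + 3.134 = 167.2 kWh
Cost = 167.2 kWh × $0.151 = $25.24

$25.24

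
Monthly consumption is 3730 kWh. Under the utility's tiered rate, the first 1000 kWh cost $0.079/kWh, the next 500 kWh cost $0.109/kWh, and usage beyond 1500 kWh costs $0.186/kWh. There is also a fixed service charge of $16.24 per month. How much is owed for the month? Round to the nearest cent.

First 1000 kWh × $0.079 = $79.00
Next 500 kWh × $0.109 = $54.50
Remaining 2230 kWh × $0.186 = $414.78
Energy charge = $548.28; + service $16.24 = $564.52

$564.52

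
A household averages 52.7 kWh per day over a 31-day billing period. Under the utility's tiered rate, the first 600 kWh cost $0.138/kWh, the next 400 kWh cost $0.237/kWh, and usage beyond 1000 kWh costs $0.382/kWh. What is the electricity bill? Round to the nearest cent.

$419.67

Usage = 52.7 kWh/day × 31 days = 1633.7 kWh
First 600 kWh × $0.138 = $82.80
Next 400 kWh × $0.237 = $94.80
Remaining 633.7 kWh × $0.382 = $242.07
Total = $419.67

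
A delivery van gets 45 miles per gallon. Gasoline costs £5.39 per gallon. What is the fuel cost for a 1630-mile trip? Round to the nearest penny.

£195.24

Fuel = 1630 mi / 45 mpg = 36.22 gal
Cost = 36.22 gal × £5.39/gal = £195.24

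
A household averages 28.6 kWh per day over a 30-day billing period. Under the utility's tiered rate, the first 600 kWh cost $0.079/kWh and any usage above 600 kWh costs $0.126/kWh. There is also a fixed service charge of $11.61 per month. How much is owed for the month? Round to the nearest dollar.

Usage = 28.6 kWh/day × 30 days = 858 kWh
First 600 kWh × $0.079 = $47.40
Remaining 258 kWh × $0.126 = $32.51
Energy charge = $79.91; + service $11.61 = $91.52 ≈ $92

$92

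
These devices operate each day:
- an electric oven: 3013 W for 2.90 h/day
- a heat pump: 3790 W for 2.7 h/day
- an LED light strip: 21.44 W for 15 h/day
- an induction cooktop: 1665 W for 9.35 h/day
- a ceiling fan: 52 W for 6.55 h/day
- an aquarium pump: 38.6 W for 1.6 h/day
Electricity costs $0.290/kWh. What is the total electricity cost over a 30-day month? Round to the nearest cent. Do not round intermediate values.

$306.78

electric oven: 3013 W × 2.90 h × 30 d = 262,131 Wh = 262.1 kWh
heat pump: 3790 W × 2.7 h × 30 d = 306,990 Wh = 307 kWh
LED light strip: 21.44 W × 15 h × 30 d = 9,648 Wh = 9.648 kWh
induction cooktop: 1665 W × 9.35 h × 30 d = 467,032 Wh = 467 kWh
ceiling fan: 52 W × 6.55 h × 30 d = 10,218 Wh = 10.22 kWh
aquarium pump: 38.6 W × 1.6 h × 30 d = 1,853 Wh = 1.853 kWh
Total energy = 262.1 + 307 + 9.648 + 467 + 10.22 + 1.853 = 1,058 kWh
Cost = 1,058 kWh × $0.290 = $306.78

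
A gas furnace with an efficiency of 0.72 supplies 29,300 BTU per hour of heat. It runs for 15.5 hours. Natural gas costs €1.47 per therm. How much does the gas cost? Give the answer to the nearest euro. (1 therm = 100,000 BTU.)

€9

Heat delivered = 29,300 BTU/h × 15.5 h = 454,150 BTU
Gas input = 454,150 / 0.72 = 630,764 BTU
= 630,764 / 100,000 = 6.308 therm
Cost = 6.308 × €1.47/therm = €9.27 ≈ €9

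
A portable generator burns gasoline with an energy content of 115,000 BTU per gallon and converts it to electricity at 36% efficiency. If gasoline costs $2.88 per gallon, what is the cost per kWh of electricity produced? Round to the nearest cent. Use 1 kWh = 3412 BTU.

$0.24

Electrical output per gallon = 115,000 BTU × 0.36 / 3412 BTU/kWh = 12.13 kWh
Cost per kWh = $2.88 / 12.13 kWh = $0.237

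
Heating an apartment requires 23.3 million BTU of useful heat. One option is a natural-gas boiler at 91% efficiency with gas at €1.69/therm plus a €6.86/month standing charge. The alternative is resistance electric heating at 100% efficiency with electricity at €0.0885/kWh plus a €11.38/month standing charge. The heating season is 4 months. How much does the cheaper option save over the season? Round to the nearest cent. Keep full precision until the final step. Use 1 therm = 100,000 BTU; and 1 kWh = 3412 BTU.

€189.72

Heat load = 23.3 × 10⁶ BTU = 23,300,000 BTU
Gas: input = 23,300,000 / 0.91 = 25,604,396 BTU = 256 therm → 256 × €1.69 = €432.71; + 4 × €6.86 standing = €460.15
Electric: 23,300,000 BTU / 3412 = 6,829 kWh → × €0.0885 = €604.35; + 4 × €11.38 standing = €649.87
Difference = |€460.15 − €649.87| = €189.72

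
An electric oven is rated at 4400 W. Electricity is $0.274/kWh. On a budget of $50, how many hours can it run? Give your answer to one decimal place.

Energy budget = $50 / $0.274 per kWh = 182.5 kWh = 182,482 Wh
Runtime = 182,482 Wh / 4400 W = 41.47 h

41.5 h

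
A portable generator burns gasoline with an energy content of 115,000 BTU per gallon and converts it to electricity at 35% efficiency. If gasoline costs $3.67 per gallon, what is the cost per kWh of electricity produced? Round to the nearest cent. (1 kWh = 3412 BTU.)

$0.31

Electrical output per gallon = 115,000 BTU × 0.35 / 3412 BTU/kWh = 11.8 kWh
Cost per kWh = $3.67 / 11.8 kWh = $0.311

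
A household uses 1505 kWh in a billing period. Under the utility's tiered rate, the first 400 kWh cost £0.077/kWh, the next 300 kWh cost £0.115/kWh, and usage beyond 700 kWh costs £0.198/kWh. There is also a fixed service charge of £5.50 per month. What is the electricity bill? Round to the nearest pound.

£230

First 400 kWh × £0.077 = £30.80
Next 300 kWh × £0.115 = £34.50
Remaining 805 kWh × £0.198 = £159.39
Energy charge = £224.69; + service £5.50 = £230.19 ≈ £230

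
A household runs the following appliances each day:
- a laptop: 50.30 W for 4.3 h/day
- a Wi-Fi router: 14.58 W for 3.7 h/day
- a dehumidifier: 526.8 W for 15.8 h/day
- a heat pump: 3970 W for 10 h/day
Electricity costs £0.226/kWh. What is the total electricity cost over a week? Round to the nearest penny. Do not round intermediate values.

£76.40

laptop: 50.30 W × 4.3 h × 7 d = 1,514 Wh = 1.514 kWh
Wi-Fi router: 14.58 W × 3.7 h × 7 d = 378 Wh = 0.3776 kWh
dehumidifier: 526.8 W × 15.8 h × 7 d = 58,264 Wh = 58.26 kWh
heat pump: 3970 W × 10 h × 7 d = 277,900 Wh = 277.9 kWh
Total energy = 1.514 + 0.3776 + 58.26 + 277.9 = 338.1 kWh
Cost = 338.1 kWh × £0.226 = £76.40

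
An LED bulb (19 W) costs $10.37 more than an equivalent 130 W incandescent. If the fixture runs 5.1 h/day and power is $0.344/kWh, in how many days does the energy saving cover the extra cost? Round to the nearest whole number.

53 days

Power saved = 130 − 19 = 111 W
Daily energy saved = 111 W × 5.1 h = 566.1 Wh = 0.5661 kWh
Daily savings = 0.5661 × $0.344 = $0.1947
Payback = $10.37 / $0.1947 per day = 53.25 days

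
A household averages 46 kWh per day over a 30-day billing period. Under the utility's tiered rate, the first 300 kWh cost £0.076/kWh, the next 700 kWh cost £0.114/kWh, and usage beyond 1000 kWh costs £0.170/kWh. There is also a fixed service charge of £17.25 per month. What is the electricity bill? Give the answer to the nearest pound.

Usage = 46 kWh/day × 30 days = 1380 kWh
First 300 kWh × £0.076 = £22.80
Next 700 kWh × £0.114 = £79.80
Remaining 380 kWh × £0.170 = £64.60
Energy charge = £167.20; + service £17.25 = £184.45 ≈ £184

£184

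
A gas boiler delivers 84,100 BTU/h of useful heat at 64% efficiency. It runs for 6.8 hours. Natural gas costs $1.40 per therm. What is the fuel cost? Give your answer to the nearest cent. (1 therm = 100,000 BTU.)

Heat delivered = 84,100 BTU/h × 6.8 h = 571,880 BTU
Gas input = 571,880 / 0.64 = 893,562 BTU
= 893,562 / 100,000 = 8.936 therm
Cost = 8.936 × $1.40/therm = $12.51

$12.51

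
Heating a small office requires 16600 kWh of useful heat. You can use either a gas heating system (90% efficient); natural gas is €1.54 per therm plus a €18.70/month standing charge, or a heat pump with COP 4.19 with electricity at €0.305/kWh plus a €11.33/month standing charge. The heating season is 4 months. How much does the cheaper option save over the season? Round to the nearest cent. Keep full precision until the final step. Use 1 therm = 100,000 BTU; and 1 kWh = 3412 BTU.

Heat load = 16600 kWh × 3412 = 56,639,200 BTU
Gas: input = 56,639,200 / 0.900 = 62,932,444 BTU = 629.3 therm → 629.3 × €1.54 = €969.16; + 4 × €18.70 standing = €1,043.96
Heat pump: 56,639,200 BTU / 3412 = 16,600 kWh heat; / 4.19 = 3,962 kWh in → × €0.305 = €1,208.35; + 4 × €11.33 standing = €1,253.67
Difference = |€1,043.96 − €1,253.67| = €209.71

€209.71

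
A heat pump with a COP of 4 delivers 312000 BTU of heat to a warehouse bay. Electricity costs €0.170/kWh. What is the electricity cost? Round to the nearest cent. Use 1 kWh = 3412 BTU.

€3.89

Heat delivered = 312,000 BTU / 3412 = 91.44 kWh
Electrical input = 91.44 kWh / 4 = 22.86 kWh
Cost = 22.86 × €0.170/kWh = €3.89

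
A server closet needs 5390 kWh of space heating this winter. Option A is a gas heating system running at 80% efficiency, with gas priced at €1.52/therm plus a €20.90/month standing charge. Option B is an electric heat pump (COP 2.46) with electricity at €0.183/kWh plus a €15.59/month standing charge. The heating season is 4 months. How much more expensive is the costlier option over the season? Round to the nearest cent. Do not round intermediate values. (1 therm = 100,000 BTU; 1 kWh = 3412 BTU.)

€30.30

Heat load = 5390 kWh × 3412 = 18,390,680 BTU
Gas: input = 18,390,680 / 0.80 = 22,988,350 BTU = 229.9 therm → 229.9 × €1.52 = €349.42; + 4 × €20.90 standing = €433.02
Heat pump: 18,390,680 BTU / 3412 = 5,390 kWh heat; / 2.46 = 2,191 kWh in → × €0.183 = €400.96; + 4 × €15.59 standing = €463.32
Difference = |€433.02 − €463.32| = €30.30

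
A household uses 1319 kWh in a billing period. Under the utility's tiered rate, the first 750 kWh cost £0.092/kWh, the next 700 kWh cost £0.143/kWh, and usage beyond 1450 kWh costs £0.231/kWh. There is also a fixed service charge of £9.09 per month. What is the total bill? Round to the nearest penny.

£159.46

First 750 kWh × £0.092 = £69.00
Next 569 kWh × £0.143 = £81.37
Remaining tier: 0 kWh (not reached)
Energy charge = £150.37; + service £9.09 = £159.46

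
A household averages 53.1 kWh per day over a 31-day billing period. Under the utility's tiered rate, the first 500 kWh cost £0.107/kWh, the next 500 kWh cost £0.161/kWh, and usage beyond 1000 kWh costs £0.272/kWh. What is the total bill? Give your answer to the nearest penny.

£309.74

Usage = 53.1 kWh/day × 31 days = 1646.1 kWh
First 500 kWh × £0.107 = £53.50
Next 500 kWh × £0.161 = £80.50
Remaining 646.1 kWh × £0.272 = £175.74
Total = £309.74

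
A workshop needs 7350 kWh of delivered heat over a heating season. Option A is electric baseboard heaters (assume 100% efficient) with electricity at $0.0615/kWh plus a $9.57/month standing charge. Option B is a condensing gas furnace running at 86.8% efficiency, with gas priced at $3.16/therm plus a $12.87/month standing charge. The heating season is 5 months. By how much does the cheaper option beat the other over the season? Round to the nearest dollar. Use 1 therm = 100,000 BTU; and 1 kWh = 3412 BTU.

$477

Heat load = 7350 kWh × 3412 = 25,078,200 BTU
Gas: input = 25,078,200 / 0.868 = 28,891,935 BTU = 288.9 therm → 288.9 × $3.16 = $912.99; + 5 × $12.87 standing = $977.34
Electric: 25,078,200 BTU / 3412 = 7,350 kWh → × $0.0615 = $452.02; + 5 × $9.57 standing = $499.88
Difference = |$977.34 − $499.88| = $477.46 ≈ $477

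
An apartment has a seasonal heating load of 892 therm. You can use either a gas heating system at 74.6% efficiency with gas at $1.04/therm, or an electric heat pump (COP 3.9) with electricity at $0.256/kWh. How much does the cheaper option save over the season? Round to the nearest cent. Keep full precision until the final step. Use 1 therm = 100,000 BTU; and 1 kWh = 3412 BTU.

Heat load = 892 therm × 100,000 = 89,200,000 BTU
Gas: input = 89,200,000 / 0.746 = 119,571,046 BTU = 1,196 therm → 1,196 × $1.04 = $1,243.54
Heat pump: 89,200,000 BTU / 3412 = 26,140 kWh heat; / 3.9 = 6,703 kWh in → × $0.256 = $1,716.05
Difference = |$1,243.54 − $1,716.05| = $472.52

$472.52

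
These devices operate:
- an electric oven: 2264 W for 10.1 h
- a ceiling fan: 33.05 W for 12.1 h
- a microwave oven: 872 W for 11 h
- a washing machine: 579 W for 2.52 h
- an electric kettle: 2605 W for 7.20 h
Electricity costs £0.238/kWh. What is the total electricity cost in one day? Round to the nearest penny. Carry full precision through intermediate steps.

electric oven: 2264 W × 10.1 h = 22,866 Wh = 22.87 kWh
ceiling fan: 33.05 W × 12.1 h = 400 Wh = 0.3999 kWh
microwave oven: 872 W × 11 h = 9,592 Wh = 9.592 kWh
washing machine: 579 W × 2.52 h = 1,459 Wh = 1.459 kWh
electric kettle: 2605 W × 7.20 h = 18,756 Wh = 18.76 kWh
Total energy = 22.87 + 0.3999 + 9.592 + 1.459 + 18.76 = 53.07 kWh
Cost = 53.07 kWh × £0.238 = £12.63

£12.63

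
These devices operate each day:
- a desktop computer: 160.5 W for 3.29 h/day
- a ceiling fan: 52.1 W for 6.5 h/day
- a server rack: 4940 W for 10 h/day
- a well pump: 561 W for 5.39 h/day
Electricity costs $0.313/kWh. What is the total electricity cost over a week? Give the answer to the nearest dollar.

desktop computer: 160.5 W × 3.29 h × 7 d = 3,696 Wh = 3.696 kWh
ceiling fan: 52.1 W × 6.5 h × 7 d = 2,371 Wh = 2.371 kWh
server rack: 4940 W × 10 h × 7 d = 345,800 Wh = 345.8 kWh
well pump: 561 W × 5.39 h × 7 d = 21,167 Wh = 21.17 kWh
Total energy = 3.696 + 2.371 + 345.8 + 21.17 = 373 kWh
Cost = 373 kWh × $0.313 = $116.76 ≈ $117

$117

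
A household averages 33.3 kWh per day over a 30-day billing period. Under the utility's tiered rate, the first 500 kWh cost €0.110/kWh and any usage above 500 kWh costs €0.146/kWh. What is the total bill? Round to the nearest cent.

Usage = 33.3 kWh/day × 30 days = 999 kWh
First 500 kWh × €0.110 = €55.00
Remaining 499 kWh × €0.146 = €72.85
Total = €127.85

€127.85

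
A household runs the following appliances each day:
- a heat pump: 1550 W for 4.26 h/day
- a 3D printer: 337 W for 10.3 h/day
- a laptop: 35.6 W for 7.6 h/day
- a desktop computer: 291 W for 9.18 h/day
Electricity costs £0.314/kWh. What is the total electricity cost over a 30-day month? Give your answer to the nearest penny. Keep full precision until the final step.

£122.61

heat pump: 1550 W × 4.26 h × 30 d = 198,090 Wh = 198.1 kWh
3D printer: 337 W × 10.3 h × 30 d = 104,133 Wh = 104.1 kWh
laptop: 35.6 W × 7.6 h × 30 d = 8,117 Wh = 8.117 kWh
desktop computer: 291 W × 9.18 h × 30 d = 80,141 Wh = 80.14 kWh
Total energy = 198.1 + 104.1 + 8.117 + 80.14 = 390.5 kWh
Cost = 390.5 kWh × £0.314 = £122.61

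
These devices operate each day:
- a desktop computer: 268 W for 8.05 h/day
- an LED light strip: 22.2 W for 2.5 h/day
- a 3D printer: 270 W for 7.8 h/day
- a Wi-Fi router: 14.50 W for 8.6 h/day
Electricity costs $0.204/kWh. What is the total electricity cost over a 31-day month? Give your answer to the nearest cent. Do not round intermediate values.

desktop computer: 268 W × 8.05 h × 31 d = 66,879 Wh = 66.88 kWh
LED light strip: 22.2 W × 2.5 h × 31 d = 1,720 Wh = 1.72 kWh
3D printer: 270 W × 7.8 h × 31 d = 65,286 Wh = 65.29 kWh
Wi-Fi router: 14.50 W × 8.6 h × 31 d = 3,866 Wh = 3.866 kWh
Total energy = 66.88 + 1.72 + 65.29 + 3.866 = 137.8 kWh
Cost = 137.8 kWh × $0.204 = $28.10

$28.10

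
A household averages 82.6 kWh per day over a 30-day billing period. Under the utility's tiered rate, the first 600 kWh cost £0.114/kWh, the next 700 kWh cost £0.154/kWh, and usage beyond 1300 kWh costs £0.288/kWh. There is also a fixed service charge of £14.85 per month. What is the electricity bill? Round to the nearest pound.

£530

Usage = 82.6 kWh/day × 30 days = 2478 kWh
First 600 kWh × £0.114 = £68.40
Next 700 kWh × £0.154 = £107.80
Remaining 1178 kWh × £0.288 = £339.26
Energy charge = £515.46; + service £14.85 = £530.31 ≈ £530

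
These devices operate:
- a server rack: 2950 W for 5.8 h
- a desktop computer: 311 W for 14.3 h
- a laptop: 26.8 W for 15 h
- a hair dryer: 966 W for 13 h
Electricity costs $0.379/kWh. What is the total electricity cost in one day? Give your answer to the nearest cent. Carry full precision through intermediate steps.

$13.08

server rack: 2950 W × 5.8 h = 17,110 Wh = 17.11 kWh
desktop computer: 311 W × 14.3 h = 4,447 Wh = 4.447 kWh
laptop: 26.8 W × 15 h = 402 Wh = 0.402 kWh
hair dryer: 966 W × 13 h = 12,558 Wh = 12.56 kWh
Total energy = 17.11 + 4.447 + 0.402 + 12.56 = 34.52 kWh
Cost = 34.52 kWh × $0.379 = $13.08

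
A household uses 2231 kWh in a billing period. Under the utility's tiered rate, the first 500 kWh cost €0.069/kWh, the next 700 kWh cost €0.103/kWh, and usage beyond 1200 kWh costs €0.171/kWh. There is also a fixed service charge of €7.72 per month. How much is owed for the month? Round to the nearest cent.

€290.62

First 500 kWh × €0.069 = €34.50
Next 700 kWh × €0.103 = €72.10
Remaining 1031 kWh × €0.171 = €176.30
Energy charge = €282.90; + service €7.72 = €290.62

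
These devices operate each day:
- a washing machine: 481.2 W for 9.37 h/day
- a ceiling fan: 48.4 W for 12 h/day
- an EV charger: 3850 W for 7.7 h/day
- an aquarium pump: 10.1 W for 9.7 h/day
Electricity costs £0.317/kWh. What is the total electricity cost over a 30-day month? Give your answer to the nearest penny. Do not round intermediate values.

£331.26

washing machine: 481.2 W × 9.37 h × 30 d = 135,265 Wh = 135.3 kWh
ceiling fan: 48.4 W × 12 h × 30 d = 17,424 Wh = 17.42 kWh
EV charger: 3850 W × 7.7 h × 30 d = 889,350 Wh = 889.4 kWh
aquarium pump: 10.1 W × 9.7 h × 30 d = 2,939 Wh = 2.939 kWh
Total energy = 135.3 + 17.42 + 889.4 + 2.939 = 1,045 kWh
Cost = 1,045 kWh × £0.317 = £331.26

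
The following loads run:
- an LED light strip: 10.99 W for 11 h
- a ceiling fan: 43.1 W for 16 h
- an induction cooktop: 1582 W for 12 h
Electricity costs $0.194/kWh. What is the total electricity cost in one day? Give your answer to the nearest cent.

LED light strip: 10.99 W × 11 h = 121 Wh = 0.1209 kWh
ceiling fan: 43.1 W × 16 h = 690 Wh = 0.6896 kWh
induction cooktop: 1582 W × 12 h = 18,984 Wh = 18.98 kWh
Total energy = 0.1209 + 0.6896 + 18.98 = 19.79 kWh
Cost = 19.79 kWh × $0.194 = $3.84

$3.84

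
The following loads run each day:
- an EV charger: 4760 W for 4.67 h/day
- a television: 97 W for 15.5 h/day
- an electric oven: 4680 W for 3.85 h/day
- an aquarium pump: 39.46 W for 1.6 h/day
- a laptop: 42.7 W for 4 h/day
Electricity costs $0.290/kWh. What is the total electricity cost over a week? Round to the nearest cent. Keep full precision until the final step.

EV charger: 4760 W × 4.67 h × 7 d = 155,604 Wh = 155.6 kWh
television: 97 W × 15.5 h × 7 d = 10,524 Wh = 10.52 kWh
electric oven: 4680 W × 3.85 h × 7 d = 126,126 Wh = 126.1 kWh
aquarium pump: 39.46 W × 1.6 h × 7 d = 442 Wh = 0.442 kWh
laptop: 42.7 W × 4 h × 7 d = 1,196 Wh = 1.196 kWh
Total energy = 155.6 + 10.52 + 126.1 + 0.442 + 1.196 = 293.9 kWh
Cost = 293.9 kWh × $0.290 = $85.23

$85.23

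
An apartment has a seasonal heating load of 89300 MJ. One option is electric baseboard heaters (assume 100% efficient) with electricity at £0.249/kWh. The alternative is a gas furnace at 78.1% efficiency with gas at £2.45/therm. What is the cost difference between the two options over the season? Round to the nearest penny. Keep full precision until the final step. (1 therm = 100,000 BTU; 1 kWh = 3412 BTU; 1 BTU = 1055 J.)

Heat load = 89300 MJ = 89,300,000,000 J / 1055 = 84,644,550 BTU
Gas: input = 84,644,550 / 0.781 = 108,379,705 BTU = 1,084 therm → 1,084 × £2.45 = £2,655.30
Electric: 84,644,550 BTU / 3412 = 24,810 kWh → × £0.249 = £6,177.17
Difference = |£2,655.30 − £6,177.17| = £3,521.86

£3521.86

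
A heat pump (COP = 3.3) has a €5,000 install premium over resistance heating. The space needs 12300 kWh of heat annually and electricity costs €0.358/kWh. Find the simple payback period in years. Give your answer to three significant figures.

Resistance: 12300 kWh × €0.358 = €4,403.40/yr
Heat pump: 12300 / 3.3 = 3727 kWh in → × €0.358 = €1,334.36/yr
Annual savings = €3,069.04
Payback = €5,000 / €3,069.04 = 1.63 years

1.63 years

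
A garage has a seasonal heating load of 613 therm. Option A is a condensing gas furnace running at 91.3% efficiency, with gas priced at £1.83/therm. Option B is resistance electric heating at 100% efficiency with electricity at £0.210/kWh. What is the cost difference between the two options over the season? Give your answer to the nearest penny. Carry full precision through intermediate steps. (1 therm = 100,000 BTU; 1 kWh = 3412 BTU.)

£2544.17

Heat load = 613 therm × 100,000 = 61,300,000 BTU
Gas: input = 61,300,000 / 0.913 = 67,141,292 BTU = 671.4 therm → 671.4 × £1.83 = £1,228.69
Electric: 61,300,000 BTU / 3412 = 17,970 kWh → × £0.210 = £3,772.86
Difference = |£1,228.69 − £3,772.86| = £2,544.17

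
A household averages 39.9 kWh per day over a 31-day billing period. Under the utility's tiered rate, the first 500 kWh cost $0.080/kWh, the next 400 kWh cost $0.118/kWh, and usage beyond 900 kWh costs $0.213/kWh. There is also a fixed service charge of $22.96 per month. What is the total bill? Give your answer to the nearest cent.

Usage = 39.9 kWh/day × 31 days = 1236.9 kWh
First 500 kWh × $0.080 = $40.00
Next 400 kWh × $0.118 = $47.20
Remaining 336.9 kWh × $0.213 = $71.76
Energy charge = $158.96; + service $22.96 = $181.92

$181.92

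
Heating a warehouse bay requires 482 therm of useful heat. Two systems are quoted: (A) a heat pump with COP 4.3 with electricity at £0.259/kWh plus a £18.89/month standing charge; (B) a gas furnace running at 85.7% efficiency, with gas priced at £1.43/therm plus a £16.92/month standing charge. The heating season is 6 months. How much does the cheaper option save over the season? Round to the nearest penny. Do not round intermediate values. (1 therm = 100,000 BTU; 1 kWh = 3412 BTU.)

£58.43

Heat load = 482 therm × 100,000 = 48,200,000 BTU
Gas: input = 48,200,000 / 0.857 = 56,242,707 BTU = 562.4 therm → 562.4 × £1.43 = £804.27; + 6 × £16.92 standing = £905.79
Heat pump: 48,200,000 BTU / 3412 = 14,130 kWh heat; / 4.3 = 3,285 kWh in → × £0.259 = £850.88; + 6 × £18.89 standing = £964.22
Difference = |£905.79 − £964.22| = £58.43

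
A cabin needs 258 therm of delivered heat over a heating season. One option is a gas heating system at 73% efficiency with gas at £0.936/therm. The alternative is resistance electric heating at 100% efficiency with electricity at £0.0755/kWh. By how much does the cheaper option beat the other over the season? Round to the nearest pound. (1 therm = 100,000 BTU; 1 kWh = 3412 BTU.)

£240

Heat load = 258 therm × 100,000 = 25,800,000 BTU
Gas: input = 25,800,000 / 0.73 = 35,342,466 BTU = 353.4 therm → 353.4 × £0.936 = £330.81
Electric: 25,800,000 BTU / 3412 = 7,562 kWh → × £0.0755 = £570.90
Difference = |£330.81 − £570.90| = £240.09 ≈ £240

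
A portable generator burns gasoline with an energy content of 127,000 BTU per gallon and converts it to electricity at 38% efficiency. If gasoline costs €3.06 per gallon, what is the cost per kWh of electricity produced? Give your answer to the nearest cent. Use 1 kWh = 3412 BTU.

€0.22

Electrical output per gallon = 127,000 BTU × 0.38 / 3412 BTU/kWh = 14.14 kWh
Cost per kWh = €3.06 / 14.14 kWh = €0.216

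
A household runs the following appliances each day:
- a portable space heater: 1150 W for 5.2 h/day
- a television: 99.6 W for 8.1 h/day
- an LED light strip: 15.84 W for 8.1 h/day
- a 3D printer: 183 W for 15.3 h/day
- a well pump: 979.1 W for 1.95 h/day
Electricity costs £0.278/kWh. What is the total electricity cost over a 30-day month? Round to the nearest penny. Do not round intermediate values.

£96.95

portable space heater: 1150 W × 5.2 h × 30 d = 179,400 Wh = 179.4 kWh
television: 99.6 W × 8.1 h × 30 d = 24,203 Wh = 24.2 kWh
LED light strip: 15.84 W × 8.1 h × 30 d = 3,849 Wh = 3.849 kWh
3D printer: 183 W × 15.3 h × 30 d = 83,997 Wh = 84 kWh
well pump: 979.1 W × 1.95 h × 30 d = 57,277 Wh = 57.28 kWh
Total energy = 179.4 + 24.2 + 3.849 + 84 + 57.28 = 348.7 kWh
Cost = 348.7 kWh × £0.278 = £96.95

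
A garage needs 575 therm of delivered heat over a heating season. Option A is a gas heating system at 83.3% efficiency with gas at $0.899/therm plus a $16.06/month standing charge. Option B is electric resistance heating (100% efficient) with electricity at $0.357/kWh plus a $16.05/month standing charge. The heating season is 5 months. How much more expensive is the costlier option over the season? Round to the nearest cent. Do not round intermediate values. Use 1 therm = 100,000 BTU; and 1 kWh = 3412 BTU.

Heat load = 575 therm × 100,000 = 57,500,000 BTU
Gas: input = 57,500,000 / 0.833 = 69,027,611 BTU = 690.3 therm → 690.3 × $0.899 = $620.56; + 5 × $16.06 standing = $700.86
Electric: 57,500,000 BTU / 3412 = 16,850 kWh → × $0.357 = $6,016.27; + 5 × $16.05 standing = $6,096.52
Difference = |$700.86 − $6,096.52| = $5,395.66

$5395.66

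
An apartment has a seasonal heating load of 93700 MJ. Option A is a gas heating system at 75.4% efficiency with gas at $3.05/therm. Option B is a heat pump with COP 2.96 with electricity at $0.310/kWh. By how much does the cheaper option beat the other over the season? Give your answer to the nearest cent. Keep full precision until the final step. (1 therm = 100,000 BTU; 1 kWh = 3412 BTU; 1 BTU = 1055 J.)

$866.52

Heat load = 93700 MJ = 93,700,000,000 J / 1055 = 88,815,166 BTU
Gas: input = 88,815,166 / 0.754 = 117,791,997 BTU = 1,178 therm → 1,178 × $3.05 = $3,592.66
Heat pump: 88,815,166 BTU / 3412 = 26,030 kWh heat; / 2.96 = 8,794 kWh in → × $0.310 = $2,726.14
Difference = |$3,592.66 − $2,726.14| = $866.52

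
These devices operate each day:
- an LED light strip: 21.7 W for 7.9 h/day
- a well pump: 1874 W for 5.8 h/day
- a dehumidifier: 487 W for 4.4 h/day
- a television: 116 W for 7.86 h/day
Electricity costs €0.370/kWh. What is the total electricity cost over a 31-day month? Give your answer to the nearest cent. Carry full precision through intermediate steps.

LED light strip: 21.7 W × 7.9 h × 31 d = 5,314 Wh = 5.314 kWh
well pump: 1874 W × 5.8 h × 31 d = 336,945 Wh = 336.9 kWh
dehumidifier: 487 W × 4.4 h × 31 d = 66,427 Wh = 66.43 kWh
television: 116 W × 7.86 h × 31 d = 28,265 Wh = 28.26 kWh
Total energy = 5.314 + 336.9 + 66.43 + 28.26 = 437 kWh
Cost = 437 kWh × €0.370 = €161.67

€161.67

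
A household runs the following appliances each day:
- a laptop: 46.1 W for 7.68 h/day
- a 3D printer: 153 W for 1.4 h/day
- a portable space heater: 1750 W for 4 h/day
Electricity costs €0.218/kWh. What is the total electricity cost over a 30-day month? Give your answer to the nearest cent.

laptop: 46.1 W × 7.68 h × 30 d = 10,621 Wh = 10.62 kWh
3D printer: 153 W × 1.4 h × 30 d = 6,426 Wh = 6.426 kWh
portable space heater: 1750 W × 4 h × 30 d = 210,000 Wh = 210 kWh
Total energy = 10.62 + 6.426 + 210 = 227 kWh
Cost = 227 kWh × €0.218 = €49.50

€49.50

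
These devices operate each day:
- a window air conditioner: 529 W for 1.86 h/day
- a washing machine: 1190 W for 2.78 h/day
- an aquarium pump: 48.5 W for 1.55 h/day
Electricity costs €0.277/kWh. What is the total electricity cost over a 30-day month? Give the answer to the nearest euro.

€36

window air conditioner: 529 W × 1.86 h × 30 d = 29,518 Wh = 29.52 kWh
washing machine: 1190 W × 2.78 h × 30 d = 99,246 Wh = 99.25 kWh
aquarium pump: 48.5 W × 1.55 h × 30 d = 2,255 Wh = 2.255 kWh
Total energy = 29.52 + 99.25 + 2.255 = 131 kWh
Cost = 131 kWh × €0.277 = €36.29 ≈ €36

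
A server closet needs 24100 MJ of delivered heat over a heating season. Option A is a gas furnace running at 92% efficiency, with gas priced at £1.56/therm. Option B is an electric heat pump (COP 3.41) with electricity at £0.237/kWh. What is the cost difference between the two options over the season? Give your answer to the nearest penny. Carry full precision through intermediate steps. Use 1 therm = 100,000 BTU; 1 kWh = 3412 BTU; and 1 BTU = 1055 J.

£77.97

Heat load = 24100 MJ = 24,100,000,000 J / 1055 = 22,843,602 BTU
Gas: input = 22,843,602 / 0.92 = 24,830,002 BTU = 248.3 therm → 248.3 × £1.56 = £387.35
Heat pump: 22,843,602 BTU / 3412 = 6,695 kWh heat; / 3.41 = 1,963 kWh in → × £0.237 = £465.32
Difference = |£387.35 − £465.32| = £77.97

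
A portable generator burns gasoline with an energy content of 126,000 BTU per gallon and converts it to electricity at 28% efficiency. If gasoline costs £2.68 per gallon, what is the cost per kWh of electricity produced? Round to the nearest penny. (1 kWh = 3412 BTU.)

Electrical output per gallon = 126,000 BTU × 0.28 / 3412 BTU/kWh = 10.34 kWh
Cost per kWh = £2.68 / 10.34 kWh = £0.259

£0.26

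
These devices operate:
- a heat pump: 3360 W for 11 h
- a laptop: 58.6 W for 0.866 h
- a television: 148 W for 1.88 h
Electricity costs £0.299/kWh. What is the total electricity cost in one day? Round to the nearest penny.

heat pump: 3360 W × 11 h = 36,960 Wh = 36.96 kWh
laptop: 58.6 W × 0.866 h = 51 Wh = 0.05075 kWh
television: 148 W × 1.88 h = 278 Wh = 0.2782 kWh
Total energy = 36.96 + 0.05075 + 0.2782 = 37.29 kWh
Cost = 37.29 kWh × £0.299 = £11.15

£11.15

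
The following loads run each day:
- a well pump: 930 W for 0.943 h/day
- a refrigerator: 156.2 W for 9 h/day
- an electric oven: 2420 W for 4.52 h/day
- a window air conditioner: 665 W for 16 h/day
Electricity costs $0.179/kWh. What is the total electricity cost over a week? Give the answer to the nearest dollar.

well pump: 930 W × 0.943 h × 7 d = 6,139 Wh = 6.139 kWh
refrigerator: 156.2 W × 9 h × 7 d = 9,841 Wh = 9.841 kWh
electric oven: 2420 W × 4.52 h × 7 d = 76,569 Wh = 76.57 kWh
window air conditioner: 665 W × 16 h × 7 d = 74,480 Wh = 74.48 kWh
Total energy = 6.139 + 9.841 + 76.57 + 74.48 = 167 kWh
Cost = 167 kWh × $0.179 = $29.90 ≈ $30

$30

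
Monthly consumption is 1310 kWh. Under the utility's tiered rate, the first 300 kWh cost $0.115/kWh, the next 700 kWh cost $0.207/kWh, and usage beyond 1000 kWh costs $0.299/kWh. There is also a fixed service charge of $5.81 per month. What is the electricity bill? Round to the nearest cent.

First 300 kWh × $0.115 = $34.50
Next 700 kWh × $0.207 = $144.90
Remaining 310 kWh × $0.299 = $92.69
Energy charge = $272.09; + service $5.81 = $277.90

$277.90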